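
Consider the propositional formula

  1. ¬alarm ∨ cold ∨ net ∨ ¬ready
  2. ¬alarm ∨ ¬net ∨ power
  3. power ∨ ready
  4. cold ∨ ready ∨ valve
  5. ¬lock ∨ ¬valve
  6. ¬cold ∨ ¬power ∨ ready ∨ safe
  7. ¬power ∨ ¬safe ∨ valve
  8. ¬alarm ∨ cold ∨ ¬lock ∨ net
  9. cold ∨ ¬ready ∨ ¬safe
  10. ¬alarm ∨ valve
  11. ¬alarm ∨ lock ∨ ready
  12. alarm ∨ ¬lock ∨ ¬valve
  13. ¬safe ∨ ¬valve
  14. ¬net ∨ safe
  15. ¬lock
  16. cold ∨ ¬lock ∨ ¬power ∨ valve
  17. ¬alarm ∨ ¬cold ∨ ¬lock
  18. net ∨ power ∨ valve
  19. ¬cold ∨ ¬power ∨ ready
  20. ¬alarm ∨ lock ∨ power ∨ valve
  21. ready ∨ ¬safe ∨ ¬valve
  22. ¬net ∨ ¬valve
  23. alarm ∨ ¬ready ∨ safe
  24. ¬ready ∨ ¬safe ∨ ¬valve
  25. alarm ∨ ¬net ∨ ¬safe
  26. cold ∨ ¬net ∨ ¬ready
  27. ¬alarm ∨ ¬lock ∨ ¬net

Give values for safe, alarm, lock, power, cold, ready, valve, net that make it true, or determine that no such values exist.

Unit clause (¬lock) forces lock = False.
Set safe = False.
  then (¬net ∨ safe) forces net = False.
Set alarm = True.
  then (¬alarm ∨ valve) forces valve = True.
  then (¬alarm ∨ lock ∨ ready) forces ready = True.
  then (¬alarm ∨ cold ∨ net ∨ ¬ready) forces cold = True.
Set power = False.
All clauses satisfied.

safe: False, alarm: True, lock: False, power: False, cold: True, ready: True, valve: True, net: False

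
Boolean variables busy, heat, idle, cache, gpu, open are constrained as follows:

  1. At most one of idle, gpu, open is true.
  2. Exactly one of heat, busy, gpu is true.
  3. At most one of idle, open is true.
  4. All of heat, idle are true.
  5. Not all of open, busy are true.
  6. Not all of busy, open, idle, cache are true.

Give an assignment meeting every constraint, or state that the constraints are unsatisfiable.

busy = False, heat = True, idle = True, cache = True, gpu = False, open = False

  (1) {idle, gpu, open}: 1 true — at most one ✓
  (2) {heat, busy, gpu}: 1 true — exactly one ✓
  (3) {idle, open}: 1 true — at most one ✓
  (4) {heat, idle}: all 2 true ✓
  (5) {open, busy}: 0/2 true — not all ✓
  (6) {busy, open, idle, cache}: 2/4 true — not all ✓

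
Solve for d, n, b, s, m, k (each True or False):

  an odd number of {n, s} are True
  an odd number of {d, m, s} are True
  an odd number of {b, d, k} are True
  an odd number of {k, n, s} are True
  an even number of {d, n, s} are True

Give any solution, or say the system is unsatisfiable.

d=T; n=T; b=F; s=F; m=F; k=F

{n, s}: 1 true → odd ✓
{d, m, s}: 1 true → odd ✓
{b, d, k}: 1 true → odd ✓
{k, n, s}: 1 true → odd ✓
{d, n, s}: 2 true → even ✓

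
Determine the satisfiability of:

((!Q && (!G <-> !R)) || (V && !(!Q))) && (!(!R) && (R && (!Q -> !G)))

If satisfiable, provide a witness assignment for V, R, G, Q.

V = True; R = True; G = False; Q = True

  (!Q && (!G <-> !R)) || (V && !(!Q)) = True
    !Q && (!G <-> !R) = False
      !Q = False
      !G <-> !R = False
        !G = True
        !R = False
    V && !(!Q) = True
      !(!Q) = True
        !Q = False
  !(!R) && (R && (!Q -> !G)) = True
    !(!R) = True
      !R = False
    R && (!Q -> !G) = True
      !Q -> !G = True
        !Q = False
        !G = True
Both conjuncts True, so the formula holds.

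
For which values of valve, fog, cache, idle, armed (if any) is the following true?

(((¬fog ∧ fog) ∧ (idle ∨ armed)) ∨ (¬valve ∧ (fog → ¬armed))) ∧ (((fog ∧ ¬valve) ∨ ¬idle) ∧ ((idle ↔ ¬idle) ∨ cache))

valve = False, fog = False, cache = True, idle = False, armed = True

  ((¬fog ∧ fog) ∧ (idle ∨ armed)) ∨ (¬valve ∧ (fog → ¬armed)) = True
    (¬fog ∧ fog) ∧ (idle ∨ armed) = False
      ¬fog ∧ fog = False
        ¬fog = True
      idle ∨ armed = True
    ¬valve ∧ (fog → ¬armed) = True
      ¬valve = True
      fog → ¬armed = True
        ¬armed = False
  ((fog ∧ ¬valve) ∨ ¬idle) ∧ ((idle ↔ ¬idle) ∨ cache) = True
    (fog ∧ ¬valve) ∨ ¬idle = True
      fog ∧ ¬valve = False
        ¬valve = True
      ¬idle = True
    (idle ↔ ¬idle) ∨ cache = True
      idle ↔ ¬idle = False
        ¬idle = True
Both conjuncts True, so the formula holds.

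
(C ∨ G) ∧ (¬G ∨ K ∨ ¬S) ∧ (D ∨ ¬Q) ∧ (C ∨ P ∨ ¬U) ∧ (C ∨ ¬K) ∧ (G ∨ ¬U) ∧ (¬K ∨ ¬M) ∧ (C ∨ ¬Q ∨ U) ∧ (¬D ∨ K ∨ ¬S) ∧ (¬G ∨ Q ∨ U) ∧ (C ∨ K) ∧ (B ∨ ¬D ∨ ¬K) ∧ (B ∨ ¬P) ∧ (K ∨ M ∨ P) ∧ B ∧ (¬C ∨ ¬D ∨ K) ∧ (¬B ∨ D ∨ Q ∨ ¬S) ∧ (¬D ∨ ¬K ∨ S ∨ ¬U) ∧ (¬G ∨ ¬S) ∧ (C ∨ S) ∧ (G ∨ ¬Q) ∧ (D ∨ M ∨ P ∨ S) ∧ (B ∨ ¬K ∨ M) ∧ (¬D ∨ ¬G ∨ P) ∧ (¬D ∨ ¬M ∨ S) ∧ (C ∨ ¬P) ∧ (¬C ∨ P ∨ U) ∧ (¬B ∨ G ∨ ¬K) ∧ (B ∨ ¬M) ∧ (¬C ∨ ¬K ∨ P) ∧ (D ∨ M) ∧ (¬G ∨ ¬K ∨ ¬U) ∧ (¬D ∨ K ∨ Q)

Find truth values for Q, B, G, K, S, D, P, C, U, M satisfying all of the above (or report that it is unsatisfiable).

Q: True, B: True, G: True, K: True, S: False, D: True, P: True, C: True, U: False, M: False

Unit clause (B) forces B = True.
Set Q = True.
  then (D ∨ ¬Q) forces D = True.
  then (G ∨ ¬Q) forces G = True.
  then (¬D ∨ ¬G ∨ P) forces P = True.
  then (C ∨ ¬P) forces C = True.
  then (¬C ∨ ¬D ∨ K) forces K = True.
  then (¬G ∨ ¬S) forces S = False.
  then (¬D ∨ ¬M ∨ S) forces M = False.
  then (¬G ∨ ¬K ∨ ¬U) forces U = False.
All clauses satisfied.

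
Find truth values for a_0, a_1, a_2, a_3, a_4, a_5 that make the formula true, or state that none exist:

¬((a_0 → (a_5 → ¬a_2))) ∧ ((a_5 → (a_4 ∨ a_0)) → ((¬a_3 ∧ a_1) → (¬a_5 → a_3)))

a_0: True; a_1: False; a_2: True; a_3: False; a_4: True; a_5: True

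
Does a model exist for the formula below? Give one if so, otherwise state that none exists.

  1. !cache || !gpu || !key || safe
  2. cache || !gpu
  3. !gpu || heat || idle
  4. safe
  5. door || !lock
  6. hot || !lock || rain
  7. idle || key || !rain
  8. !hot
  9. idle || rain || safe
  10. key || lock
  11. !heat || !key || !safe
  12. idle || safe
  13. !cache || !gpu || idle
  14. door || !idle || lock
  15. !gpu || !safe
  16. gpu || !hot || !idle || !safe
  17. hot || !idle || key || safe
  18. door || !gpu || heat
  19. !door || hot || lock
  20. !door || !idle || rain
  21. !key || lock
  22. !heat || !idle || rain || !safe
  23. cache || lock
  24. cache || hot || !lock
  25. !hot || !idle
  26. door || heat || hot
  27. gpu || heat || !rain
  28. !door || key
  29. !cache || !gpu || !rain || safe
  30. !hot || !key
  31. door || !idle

Case lock = True:
  (safe) forces safe = True.
  (door || !lock) forces door = True.
  (!hot) forces hot = False.
  (hot || !lock || rain) forces rain = True.
  (!gpu || !safe) forces gpu = False.
  (cache || hot || !lock) forces cache = True.
  (gpu || heat || !rain) forces heat = True.
  (!heat || !key || !safe) forces key = False.
  Clause (!door || key) is falsified — contradiction.
Case lock = False:
  (safe) forces safe = True.
  (!hot) forces hot = False.
  (key || lock) forces key = True.
  Clause (!key || lock) is falsified — contradiction.
Both cases fail, so the formula is unsatisfiable.

No satisfying assignment exists.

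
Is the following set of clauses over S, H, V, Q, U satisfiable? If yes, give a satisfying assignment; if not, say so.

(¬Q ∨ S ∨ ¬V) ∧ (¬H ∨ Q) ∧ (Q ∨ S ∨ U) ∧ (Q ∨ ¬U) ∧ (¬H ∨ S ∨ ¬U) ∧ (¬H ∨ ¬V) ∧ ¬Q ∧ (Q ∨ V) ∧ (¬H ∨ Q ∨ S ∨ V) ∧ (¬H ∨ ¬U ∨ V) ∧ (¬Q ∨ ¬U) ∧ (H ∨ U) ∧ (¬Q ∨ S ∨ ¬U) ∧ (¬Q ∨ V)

Unsatisfiable — no assignment works.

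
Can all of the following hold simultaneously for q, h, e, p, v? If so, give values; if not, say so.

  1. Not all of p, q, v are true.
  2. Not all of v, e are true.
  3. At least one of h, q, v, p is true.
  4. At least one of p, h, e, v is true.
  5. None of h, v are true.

q = False; h = False; e = True; p = True; v = False

  (1) {p, q, v}: 1/3 true — not all ✓
  (2) {v, e}: 1/2 true — not all ✓
  (3) {h, q, v, p}: 1 true — at least one ✓
  (4) {p, h, e, v}: 2 true — at least one ✓
  (5) {h, v}: 0 true — none ✓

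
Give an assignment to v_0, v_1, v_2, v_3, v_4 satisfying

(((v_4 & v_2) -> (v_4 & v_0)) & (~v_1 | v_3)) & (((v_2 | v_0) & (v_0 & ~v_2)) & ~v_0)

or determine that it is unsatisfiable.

UNSATISFIABLE

Case v_0 = True: the conjunct ~v_0 is False.
Case v_0 = False: the conjunct v_0 is False.
Both cases fail — unsatisfiable.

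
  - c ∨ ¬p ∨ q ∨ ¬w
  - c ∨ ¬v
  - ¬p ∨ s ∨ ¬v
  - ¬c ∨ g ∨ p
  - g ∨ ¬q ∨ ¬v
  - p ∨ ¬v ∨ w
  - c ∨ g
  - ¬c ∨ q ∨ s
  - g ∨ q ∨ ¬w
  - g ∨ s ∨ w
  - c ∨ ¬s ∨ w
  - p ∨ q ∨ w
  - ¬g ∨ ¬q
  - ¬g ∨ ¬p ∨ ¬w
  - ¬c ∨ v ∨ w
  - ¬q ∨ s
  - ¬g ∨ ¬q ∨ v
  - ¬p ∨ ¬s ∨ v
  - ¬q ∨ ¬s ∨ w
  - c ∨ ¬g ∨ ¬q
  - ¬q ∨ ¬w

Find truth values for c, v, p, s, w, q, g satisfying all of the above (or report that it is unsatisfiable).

Set c = True.
Set v = True.
Set p = False.
  then (¬c ∨ g ∨ p) forces g = True.
  then (p ∨ ¬v ∨ w) forces w = True.
  then (¬g ∨ ¬q) forces q = False.
  then (¬c ∨ q ∨ s) forces s = True.
All clauses satisfied.

c = True, v = True, p = False, s = True, w = True, q = False, g = True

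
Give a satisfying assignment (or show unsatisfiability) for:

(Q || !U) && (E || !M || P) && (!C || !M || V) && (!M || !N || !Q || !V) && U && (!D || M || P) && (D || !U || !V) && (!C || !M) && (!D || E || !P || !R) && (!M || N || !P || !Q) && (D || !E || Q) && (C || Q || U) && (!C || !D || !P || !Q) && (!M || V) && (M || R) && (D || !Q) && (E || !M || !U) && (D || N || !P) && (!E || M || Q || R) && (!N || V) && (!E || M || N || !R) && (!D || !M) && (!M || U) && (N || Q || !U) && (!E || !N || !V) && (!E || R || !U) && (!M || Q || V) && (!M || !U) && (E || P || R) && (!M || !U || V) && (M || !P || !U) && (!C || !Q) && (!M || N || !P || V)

Case U = True:
  (Q || !U) forces Q = True.
  (D || !Q) forces D = True.
  (!D || !M) forces M = False.
  (!D || M || P) forces P = True.
  Clause (M || !P || !U) is falsified — contradiction.
Case U = False:
  Clause (U) is falsified — contradiction.
Both cases fail, so the formula is unsatisfiable.

The formula is unsatisfiable.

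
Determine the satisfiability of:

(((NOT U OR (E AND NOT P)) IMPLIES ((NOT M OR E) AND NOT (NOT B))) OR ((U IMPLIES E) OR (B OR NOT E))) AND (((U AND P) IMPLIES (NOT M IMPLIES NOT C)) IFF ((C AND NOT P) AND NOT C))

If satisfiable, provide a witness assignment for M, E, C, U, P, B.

M=F, E=F, C=T, U=T, P=T, B=F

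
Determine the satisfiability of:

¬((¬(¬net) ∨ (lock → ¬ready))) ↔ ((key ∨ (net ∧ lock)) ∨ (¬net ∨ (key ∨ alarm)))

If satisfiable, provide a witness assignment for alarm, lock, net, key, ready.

alarm = False, lock = False, net = True, key = False, ready = True

  ¬((¬(¬net) ∨ (lock → ¬ready))) ↔ ((key ∨ (net ∧ lock)) ∨ (¬net ∨ (key ∨ alarm))) = True
    ¬((¬(¬net) ∨ (lock → ¬ready))) = False
      ¬(¬net) ∨ (lock → ¬ready) = True
        ¬(¬net) = True
          ¬net = False
        lock → ¬ready = True
          ¬ready = False
    (key ∨ (net ∧ lock)) ∨ (¬net ∨ (key ∨ alarm)) = False
      key ∨ (net ∧ lock) = False
        net ∧ lock = False
      ¬net ∨ (key ∨ alarm) = False
        ¬net = False
        key ∨ alarm = False
The formula evaluates to True.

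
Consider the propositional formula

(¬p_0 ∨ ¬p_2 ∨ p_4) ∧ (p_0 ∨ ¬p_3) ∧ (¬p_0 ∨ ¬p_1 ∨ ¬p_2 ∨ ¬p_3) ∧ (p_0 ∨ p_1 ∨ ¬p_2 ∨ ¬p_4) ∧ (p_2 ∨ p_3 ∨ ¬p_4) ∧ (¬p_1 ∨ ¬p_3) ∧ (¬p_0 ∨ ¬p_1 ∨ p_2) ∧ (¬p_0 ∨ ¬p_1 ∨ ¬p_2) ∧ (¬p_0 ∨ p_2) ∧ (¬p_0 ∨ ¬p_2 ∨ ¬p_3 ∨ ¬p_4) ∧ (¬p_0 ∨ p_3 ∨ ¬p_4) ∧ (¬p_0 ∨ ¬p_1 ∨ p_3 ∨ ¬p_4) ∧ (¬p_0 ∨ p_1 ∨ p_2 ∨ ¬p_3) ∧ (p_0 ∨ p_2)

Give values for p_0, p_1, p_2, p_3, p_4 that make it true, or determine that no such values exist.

p_0 = False, p_1 = True, p_2 = True, p_3 = False, p_4 = True

Try p_0 = True:
  (¬p_0 ∨ p_2) forces p_2 = True.
  (¬p_0 ∨ ¬p_2 ∨ p_4) forces p_4 = True.
  (¬p_0 ∨ ¬p_1 ∨ ¬p_2) forces p_1 = False.
  (¬p_0 ∨ ¬p_2 ∨ ¬p_3 ∨ ¬p_4) forces p_3 = False.
  clause (¬p_0 ∨ p_3 ∨ ¬p_4) is falsified — backtrack.
So p_0 = False.
  then (p_0 ∨ ¬p_3) forces p_3 = False.
  then (p_0 ∨ p_2) forces p_2 = True.
Set p_1 = True.
Set p_4 = True.
All clauses satisfied.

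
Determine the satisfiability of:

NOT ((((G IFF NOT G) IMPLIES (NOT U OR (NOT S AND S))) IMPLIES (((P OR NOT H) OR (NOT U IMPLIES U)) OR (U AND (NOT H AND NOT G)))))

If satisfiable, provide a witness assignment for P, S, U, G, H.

P = False, S = True, U = False, G = False, H = True

  NOT ((((G IFF NOT G) IMPLIES (NOT U OR (NOT S AND S))) IMPLIES (((P OR NOT H) OR (NOT U IMPLIES U)) OR (U AND (NOT H AND NOT G))))) = True
    ((G IFF NOT G) IMPLIES (NOT U OR (NOT S AND S))) IMPLIES (((P OR NOT H) OR (NOT U IMPLIES U)) OR (U AND (NOT H AND NOT G))) = False
      (G IFF NOT G) IMPLIES (NOT U OR (NOT S AND S)) = True
        G IFF NOT G = False
          NOT G = True
        NOT U OR (NOT S AND S) = True
          NOT U = True
          NOT S AND S = False
            NOT S = False
      ((P OR NOT H) OR (NOT U IMPLIES U)) OR (U AND (NOT H AND NOT G)) = False
        (P OR NOT H) OR (NOT U IMPLIES U) = False
          P OR NOT H = False
            NOT H = False
          NOT U IMPLIES U = False
            NOT U = True
        U AND (NOT H AND NOT G) = False
          NOT H AND NOT G = False
            NOT H = False
            NOT G = True
The formula evaluates to True.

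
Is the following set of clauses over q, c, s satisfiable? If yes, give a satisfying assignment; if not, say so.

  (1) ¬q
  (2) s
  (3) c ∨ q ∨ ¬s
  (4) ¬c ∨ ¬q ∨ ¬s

q=F, c=T, s=T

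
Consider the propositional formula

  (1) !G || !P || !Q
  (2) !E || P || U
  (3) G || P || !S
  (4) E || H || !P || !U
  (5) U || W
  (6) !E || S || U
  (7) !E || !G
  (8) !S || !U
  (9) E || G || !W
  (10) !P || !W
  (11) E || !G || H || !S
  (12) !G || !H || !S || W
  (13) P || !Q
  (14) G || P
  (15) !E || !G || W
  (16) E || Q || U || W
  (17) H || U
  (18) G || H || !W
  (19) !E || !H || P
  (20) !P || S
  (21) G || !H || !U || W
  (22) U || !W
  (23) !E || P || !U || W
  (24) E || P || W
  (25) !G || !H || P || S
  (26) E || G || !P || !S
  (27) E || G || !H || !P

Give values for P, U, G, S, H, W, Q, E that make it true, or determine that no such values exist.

P = False, U = True, G = True, S = False, H = False, W = True, Q = False, E = False

Try P = True:
  (!P || !W) forces W = False.
  (U || W) forces U = True.
  (!S || !U) forces S = False.
  clause (!P || S) is falsified — backtrack.
So P = False.
  then (P || !Q) forces Q = False.
  then (G || P) forces G = True.
  then (!E || !G) forces E = False.
  then (E || P || W) forces W = True.
  then (U || !W) forces U = True.
  then (!S || !U) forces S = False.
  then (!G || !H || P || S) forces H = False.
All clauses satisfied.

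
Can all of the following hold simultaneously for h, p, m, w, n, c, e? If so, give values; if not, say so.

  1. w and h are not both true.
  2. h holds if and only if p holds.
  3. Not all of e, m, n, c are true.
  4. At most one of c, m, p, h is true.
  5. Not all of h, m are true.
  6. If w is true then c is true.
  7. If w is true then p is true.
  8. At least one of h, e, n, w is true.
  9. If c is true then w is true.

h = False, p = False, m = True, w = False, n = True, c = False, e = True

  (1) w=F, h=F — not both ✓
  (2) h=F, p=F — same ✓
  (3) {e, m, n, c}: 3/4 true — not all ✓
  (4) {c, m, p, h}: 1 true — at most one ✓
  (5) {h, m}: 1/2 true — not all ✓
  (6) w=F ⇒ c: vacuous ✓
  (7) w=F ⇒ p: vacuous ✓
  (8) {h, e, n, w}: 2 true — at least one ✓
  (9) c=F ⇒ w: vacuous ✓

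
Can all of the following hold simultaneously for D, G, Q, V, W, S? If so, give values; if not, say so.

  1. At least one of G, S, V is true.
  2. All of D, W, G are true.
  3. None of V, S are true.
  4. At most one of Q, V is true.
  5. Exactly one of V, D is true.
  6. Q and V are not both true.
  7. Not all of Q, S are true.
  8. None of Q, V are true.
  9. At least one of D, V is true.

D = True, G = True, Q = False, V = False, W = True, S = False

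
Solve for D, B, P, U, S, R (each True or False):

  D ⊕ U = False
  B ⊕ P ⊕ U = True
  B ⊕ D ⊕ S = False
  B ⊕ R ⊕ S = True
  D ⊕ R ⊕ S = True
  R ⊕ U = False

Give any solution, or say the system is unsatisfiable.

No satisfying assignment exists.

Adding constraints 1, 3, 4, 6 mod 2: every variable appears an even number of times on the left, so the left side is 0.
But the right sides sum to 1 (mod 2). 0 ≠ 1 — the system is inconsistent.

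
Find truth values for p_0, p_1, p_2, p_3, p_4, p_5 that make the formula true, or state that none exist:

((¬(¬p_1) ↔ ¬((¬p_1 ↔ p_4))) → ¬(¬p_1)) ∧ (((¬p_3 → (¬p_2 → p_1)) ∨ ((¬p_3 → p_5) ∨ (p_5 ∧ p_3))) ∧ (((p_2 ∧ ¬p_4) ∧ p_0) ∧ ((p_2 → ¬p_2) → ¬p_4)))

p_0 = True; p_1 = False; p_2 = True; p_3 = False; p_4 = False; p_5 = True

  (¬(¬p_1) ↔ ¬((¬p_1 ↔ p_4))) → ¬(¬p_1) = True
    ¬(¬p_1) ↔ ¬((¬p_1 ↔ p_4)) = False
      ¬(¬p_1) = False
        ¬p_1 = True
      ¬((¬p_1 ↔ p_4)) = True
        ¬p_1 ↔ p_4 = False
          ¬p_1 = True
    ¬(¬p_1) = False
      ¬p_1 = True
  ((¬p_3 → (¬p_2 → p_1)) ∨ ((¬p_3 → p_5) ∨ (p_5 ∧ p_3))) ∧ (((p_2 ∧ ¬p_4) ∧ p_0) ∧ ((p_2 → ¬p_2) → ¬p_4)) = True
    (¬p_3 → (¬p_2 → p_1)) ∨ ((¬p_3 → p_5) ∨ (p_5 ∧ p_3)) = True
      ¬p_3 → (¬p_2 → p_1) = True
        ¬p_3 = True
        ¬p_2 → p_1 = True
          ¬p_2 = False
      (¬p_3 → p_5) ∨ (p_5 ∧ p_3) = True
        ¬p_3 → p_5 = True
          ¬p_3 = True
        p_5 ∧ p_3 = False
    ((p_2 ∧ ¬p_4) ∧ p_0) ∧ ((p_2 → ¬p_2) → ¬p_4) = True
      (p_2 ∧ ¬p_4) ∧ p_0 = True
        p_2 ∧ ¬p_4 = True
          ¬p_4 = True
      (p_2 → ¬p_2) → ¬p_4 = True
        p_2 → ¬p_2 = False
          ¬p_2 = False
        ¬p_4 = True
Both conjuncts True, so the formula holds.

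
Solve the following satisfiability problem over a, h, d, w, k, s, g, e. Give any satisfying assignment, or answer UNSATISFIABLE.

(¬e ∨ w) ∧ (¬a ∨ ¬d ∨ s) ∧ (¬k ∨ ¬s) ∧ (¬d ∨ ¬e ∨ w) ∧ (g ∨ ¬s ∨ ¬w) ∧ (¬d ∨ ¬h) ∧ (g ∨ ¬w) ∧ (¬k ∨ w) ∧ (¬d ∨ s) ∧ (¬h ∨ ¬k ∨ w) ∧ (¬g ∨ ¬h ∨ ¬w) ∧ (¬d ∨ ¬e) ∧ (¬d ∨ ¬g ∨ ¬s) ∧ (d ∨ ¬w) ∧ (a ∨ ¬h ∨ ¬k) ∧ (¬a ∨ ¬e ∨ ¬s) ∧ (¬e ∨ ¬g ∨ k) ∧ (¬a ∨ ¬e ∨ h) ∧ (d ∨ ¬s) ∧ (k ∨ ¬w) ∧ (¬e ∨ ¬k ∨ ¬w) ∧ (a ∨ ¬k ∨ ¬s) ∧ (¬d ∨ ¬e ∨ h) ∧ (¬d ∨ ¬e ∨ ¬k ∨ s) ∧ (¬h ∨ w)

a: True; h: False; d: False; w: False; k: False; s: False; g: False; e: False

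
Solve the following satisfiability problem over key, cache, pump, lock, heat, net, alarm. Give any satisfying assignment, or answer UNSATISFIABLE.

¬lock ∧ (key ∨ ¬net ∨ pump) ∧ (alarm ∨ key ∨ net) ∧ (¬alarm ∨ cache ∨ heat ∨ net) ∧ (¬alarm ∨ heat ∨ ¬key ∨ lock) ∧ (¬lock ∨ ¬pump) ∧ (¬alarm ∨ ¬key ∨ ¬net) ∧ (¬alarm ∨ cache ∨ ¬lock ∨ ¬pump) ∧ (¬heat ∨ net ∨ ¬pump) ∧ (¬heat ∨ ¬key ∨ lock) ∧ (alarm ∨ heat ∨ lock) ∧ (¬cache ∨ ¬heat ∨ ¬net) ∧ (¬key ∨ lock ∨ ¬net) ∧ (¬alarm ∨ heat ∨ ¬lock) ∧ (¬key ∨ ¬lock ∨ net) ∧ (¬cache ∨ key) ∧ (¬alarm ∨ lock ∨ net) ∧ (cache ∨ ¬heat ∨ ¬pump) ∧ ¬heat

key=F; cache=F; pump=T; lock=F; heat=F; net=T; alarm=T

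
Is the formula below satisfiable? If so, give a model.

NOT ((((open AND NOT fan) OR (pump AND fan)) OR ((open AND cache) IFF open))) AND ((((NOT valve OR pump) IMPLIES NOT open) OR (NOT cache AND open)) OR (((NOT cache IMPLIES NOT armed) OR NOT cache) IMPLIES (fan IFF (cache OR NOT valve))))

pump = False; open = True; fan = True; armed = True; cache = False; valve = False

  NOT ((((open AND NOT fan) OR (pump AND fan)) OR ((open AND cache) IFF open))) = True
    ((open AND NOT fan) OR (pump AND fan)) OR ((open AND cache) IFF open) = False
      (open AND NOT fan) OR (pump AND fan) = False
        open AND NOT fan = False
          NOT fan = False
        pump AND fan = False
      (open AND cache) IFF open = False
        open AND cache = False
  (((NOT valve OR pump) IMPLIES NOT open) OR (NOT cache AND open)) OR (((NOT cache IMPLIES NOT armed) OR NOT cache) IMPLIES (fan IFF (cache OR NOT valve))) = True
    ((NOT valve OR pump) IMPLIES NOT open) OR (NOT cache AND open) = True
      (NOT valve OR pump) IMPLIES NOT open = False
        NOT valve OR pump = True
          NOT valve = True
        NOT open = False
      NOT cache AND open = True
        NOT cache = True
    ((NOT cache IMPLIES NOT armed) OR NOT cache) IMPLIES (fan IFF (cache OR NOT valve)) = True
      (NOT cache IMPLIES NOT armed) OR NOT cache = True
        NOT cache IMPLIES NOT armed = False
          NOT cache = True
          NOT armed = False
        NOT cache = True
      fan IFF (cache OR NOT valve) = True
        cache OR NOT valve = True
          NOT valve = True
Both conjuncts True, so the formula holds.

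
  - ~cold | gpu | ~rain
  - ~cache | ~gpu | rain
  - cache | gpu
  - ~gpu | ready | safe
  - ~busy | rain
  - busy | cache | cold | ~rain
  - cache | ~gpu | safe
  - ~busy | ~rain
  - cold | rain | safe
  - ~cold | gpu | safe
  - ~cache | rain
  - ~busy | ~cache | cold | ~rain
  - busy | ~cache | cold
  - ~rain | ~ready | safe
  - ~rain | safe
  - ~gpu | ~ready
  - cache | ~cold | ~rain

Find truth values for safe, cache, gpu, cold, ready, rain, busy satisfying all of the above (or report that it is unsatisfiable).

safe = True; cache = True; gpu = True; cold = True; ready = False; rain = True; busy = False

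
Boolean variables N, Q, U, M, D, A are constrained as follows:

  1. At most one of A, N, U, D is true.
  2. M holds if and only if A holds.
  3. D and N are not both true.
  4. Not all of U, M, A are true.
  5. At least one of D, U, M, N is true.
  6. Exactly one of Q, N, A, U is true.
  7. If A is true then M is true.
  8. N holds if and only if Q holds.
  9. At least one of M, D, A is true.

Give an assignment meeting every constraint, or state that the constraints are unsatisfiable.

N = False, Q = False, U = False, M = True, D = False, A = True

  (1) {A, N, U, D}: 1 true — at most one ✓
  (2) M=T, A=T — same ✓
  (3) D=F, N=F — not both ✓
  (4) {U, M, A}: 2/3 true — not all ✓
  (5) {D, U, M, N}: 1 true — at least one ✓
  (6) {Q, N, A, U}: 1 true — exactly one ✓
  (7) A=T ⇒ M: T ✓
  (8) N=F, Q=F — same ✓
  (9) {M, D, A}: 2 true — at least one ✓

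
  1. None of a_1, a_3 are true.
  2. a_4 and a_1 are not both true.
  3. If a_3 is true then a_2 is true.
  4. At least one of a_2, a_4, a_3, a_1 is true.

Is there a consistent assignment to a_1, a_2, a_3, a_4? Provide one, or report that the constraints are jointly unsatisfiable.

a_1: False, a_2: False, a_3: False, a_4: True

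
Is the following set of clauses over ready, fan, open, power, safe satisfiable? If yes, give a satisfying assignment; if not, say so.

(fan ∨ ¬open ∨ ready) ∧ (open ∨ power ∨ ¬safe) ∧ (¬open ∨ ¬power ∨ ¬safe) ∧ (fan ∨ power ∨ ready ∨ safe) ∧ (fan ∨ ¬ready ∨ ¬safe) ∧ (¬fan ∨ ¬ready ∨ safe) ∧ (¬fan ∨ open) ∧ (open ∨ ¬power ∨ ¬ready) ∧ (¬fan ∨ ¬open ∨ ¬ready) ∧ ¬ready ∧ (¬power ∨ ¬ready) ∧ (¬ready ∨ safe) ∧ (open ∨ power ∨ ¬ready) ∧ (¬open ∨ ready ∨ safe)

Unit clause (¬ready) forces ready = False.
Set fan = False.
  then (fan ∨ ¬open ∨ ready) forces open = False.
Set power = True.
Set safe = False.
All clauses satisfied.

ready = False; fan = False; open = False; power = True; safe = False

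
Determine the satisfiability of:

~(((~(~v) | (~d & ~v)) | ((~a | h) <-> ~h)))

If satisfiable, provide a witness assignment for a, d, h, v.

a = True, d = True, h = True, v = False

  ~(((~(~v) | (~d & ~v)) | ((~a | h) <-> ~h))) = True
    (~(~v) | (~d & ~v)) | ((~a | h) <-> ~h) = False
      ~(~v) | (~d & ~v) = False
        ~(~v) = False
          ~v = True
        ~d & ~v = False
          ~d = False
          ~v = True
      (~a | h) <-> ~h = False
        ~a | h = True
          ~a = False
        ~h = False
The formula evaluates to True.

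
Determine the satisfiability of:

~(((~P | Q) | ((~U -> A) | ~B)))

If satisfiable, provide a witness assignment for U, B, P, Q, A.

U=F; B=T; P=T; Q=F; A=F

  ~(((~P | Q) | ((~U -> A) | ~B))) = True
    (~P | Q) | ((~U -> A) | ~B) = False
      ~P | Q = False
        ~P = False
      (~U -> A) | ~B = False
        ~U -> A = False
          ~U = True
        ~B = False
The formula evaluates to True.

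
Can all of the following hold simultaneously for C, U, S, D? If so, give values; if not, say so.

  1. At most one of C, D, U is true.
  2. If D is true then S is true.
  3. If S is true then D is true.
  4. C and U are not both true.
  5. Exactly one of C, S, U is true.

C = False, U = True, S = False, D = False

  (1) {C, D, U}: 1 true — at most one ✓
  (2) D=F ⇒ S: vacuous ✓
  (3) S=F ⇒ D: vacuous ✓
  (4) C=F, U=T — not both ✓
  (5) {C, S, U}: 1 true — exactly one ✓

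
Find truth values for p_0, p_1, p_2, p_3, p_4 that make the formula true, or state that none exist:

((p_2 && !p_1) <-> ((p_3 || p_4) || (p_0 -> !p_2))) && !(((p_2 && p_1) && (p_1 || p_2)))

p_0=T, p_1=F, p_2=T, p_3=F, p_4=T

  (p_2 && !p_1) <-> ((p_3 || p_4) || (p_0 -> !p_2)) = True
    p_2 && !p_1 = True
      !p_1 = True
    (p_3 || p_4) || (p_0 -> !p_2) = True
      p_3 || p_4 = True
      p_0 -> !p_2 = False
        !p_2 = False
  !(((p_2 && p_1) && (p_1 || p_2))) = True
    (p_2 && p_1) && (p_1 || p_2) = False
      p_2 && p_1 = False
      p_1 || p_2 = True
Both conjuncts True, so the formula holds.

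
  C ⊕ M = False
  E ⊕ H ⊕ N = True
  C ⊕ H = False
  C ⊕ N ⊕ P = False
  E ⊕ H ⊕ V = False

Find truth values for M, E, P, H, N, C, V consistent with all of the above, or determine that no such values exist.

M = False; E = False; P = True; H = False; N = True; C = False; V = False

C ⊕ M = F ⊕ F = False ✓
E ⊕ H ⊕ N = F ⊕ F ⊕ T = True ✓
C ⊕ H = F ⊕ F = False ✓
C ⊕ N ⊕ P = F ⊕ T ⊕ T = False ✓
E ⊕ H ⊕ V = F ⊕ F ⊕ F = False ✓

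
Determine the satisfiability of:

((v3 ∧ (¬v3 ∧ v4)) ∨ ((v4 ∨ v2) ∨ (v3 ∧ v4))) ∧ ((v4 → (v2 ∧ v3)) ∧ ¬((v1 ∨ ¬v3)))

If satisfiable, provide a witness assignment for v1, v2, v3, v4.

v1: False, v2: True, v3: True, v4: False

  (v3 ∧ (¬v3 ∧ v4)) ∨ ((v4 ∨ v2) ∨ (v3 ∧ v4)) = True
    v3 ∧ (¬v3 ∧ v4) = False
      ¬v3 ∧ v4 = False
        ¬v3 = False
    (v4 ∨ v2) ∨ (v3 ∧ v4) = True
      v4 ∨ v2 = True
      v3 ∧ v4 = False
  (v4 → (v2 ∧ v3)) ∧ ¬((v1 ∨ ¬v3)) = True
    v4 → (v2 ∧ v3) = True
      v2 ∧ v3 = True
    ¬((v1 ∨ ¬v3)) = True
      v1 ∨ ¬v3 = False
        ¬v3 = False
Both conjuncts True, so the formula holds.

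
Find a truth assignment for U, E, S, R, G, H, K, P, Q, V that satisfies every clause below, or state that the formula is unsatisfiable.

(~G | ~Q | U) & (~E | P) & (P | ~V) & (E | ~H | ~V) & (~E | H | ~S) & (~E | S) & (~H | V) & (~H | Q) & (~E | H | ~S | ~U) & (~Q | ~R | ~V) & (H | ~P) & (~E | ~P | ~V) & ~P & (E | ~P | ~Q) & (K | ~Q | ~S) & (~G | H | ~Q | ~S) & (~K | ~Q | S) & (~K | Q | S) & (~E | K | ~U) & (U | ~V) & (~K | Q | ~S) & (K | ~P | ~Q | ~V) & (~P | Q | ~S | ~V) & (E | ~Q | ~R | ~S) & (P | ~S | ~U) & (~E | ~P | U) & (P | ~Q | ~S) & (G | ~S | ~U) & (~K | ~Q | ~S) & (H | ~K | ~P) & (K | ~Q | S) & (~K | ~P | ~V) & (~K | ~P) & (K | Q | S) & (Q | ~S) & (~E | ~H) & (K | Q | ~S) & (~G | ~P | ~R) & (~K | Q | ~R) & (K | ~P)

Unsatisfiable — no assignment works.

Case P = True:
  Clause (~P) is falsified — contradiction.
Case P = False:
  (~E | P) forces E = False.
  (P | ~V) forces V = False.
  (~H | V) forces H = False.
  If Q = True:
    (P | ~Q | ~S) forces S = False.
    (~K | ~Q | S) forces K = False.
    clause (K | ~Q | S) is falsified.
  If Q = False:
    (Q | ~S) forces S = False.
    (~K | Q | S) forces K = False.
    clause (K | Q | S) is falsified.
  Every sub-case reaches a contradiction.
Both cases fail, so the formula is unsatisfiable.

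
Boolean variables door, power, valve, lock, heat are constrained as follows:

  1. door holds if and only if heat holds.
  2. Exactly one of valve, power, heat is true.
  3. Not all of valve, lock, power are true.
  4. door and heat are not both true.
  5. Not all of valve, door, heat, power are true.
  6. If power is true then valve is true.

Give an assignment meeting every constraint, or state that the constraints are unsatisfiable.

door = False; power = False; valve = True; lock = True; heat = False

  (1) door=F, heat=F — same ✓
  (2) {valve, power, heat}: 1 true — exactly one ✓
  (3) {valve, lock, power}: 2/3 true — not all ✓
  (4) door=F, heat=F — not both ✓
  (5) {valve, door, heat, power}: 1/4 true — not all ✓
  (6) power=F ⇒ valve: vacuous ✓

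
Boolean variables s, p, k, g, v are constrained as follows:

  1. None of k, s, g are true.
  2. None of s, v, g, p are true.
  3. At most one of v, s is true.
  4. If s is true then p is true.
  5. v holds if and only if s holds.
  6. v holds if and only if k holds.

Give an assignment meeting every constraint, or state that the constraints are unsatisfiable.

s = False, p = False, k = False, g = False, v = False

  (1) {k, s, g}: 0 true — none ✓
  (2) {s, v, g, p}: 0 true — none ✓
  (3) {v, s}: 0 true — at most one ✓
  (4) s=F ⇒ p: vacuous ✓
  (5) v=F, s=F — same ✓
  (6) v=F, k=F — same ✓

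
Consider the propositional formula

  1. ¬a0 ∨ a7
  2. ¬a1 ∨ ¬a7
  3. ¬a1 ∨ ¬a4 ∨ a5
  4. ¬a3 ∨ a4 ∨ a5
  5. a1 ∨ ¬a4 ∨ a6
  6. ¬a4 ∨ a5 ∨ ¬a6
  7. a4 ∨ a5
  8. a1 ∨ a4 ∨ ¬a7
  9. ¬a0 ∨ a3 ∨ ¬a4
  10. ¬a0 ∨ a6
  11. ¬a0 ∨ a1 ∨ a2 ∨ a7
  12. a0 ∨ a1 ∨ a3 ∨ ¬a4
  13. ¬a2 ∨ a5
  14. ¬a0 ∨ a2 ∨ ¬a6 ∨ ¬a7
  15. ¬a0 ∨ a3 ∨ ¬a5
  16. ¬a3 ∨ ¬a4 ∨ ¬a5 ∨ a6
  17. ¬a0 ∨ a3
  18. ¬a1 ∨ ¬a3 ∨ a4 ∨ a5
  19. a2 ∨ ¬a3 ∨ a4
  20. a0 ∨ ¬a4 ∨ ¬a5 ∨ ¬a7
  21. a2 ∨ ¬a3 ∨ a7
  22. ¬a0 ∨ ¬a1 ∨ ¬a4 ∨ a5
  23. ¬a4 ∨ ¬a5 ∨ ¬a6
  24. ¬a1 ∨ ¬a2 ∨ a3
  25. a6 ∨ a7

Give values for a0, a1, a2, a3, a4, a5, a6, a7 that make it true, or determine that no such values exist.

a0: False, a1: False, a2: False, a3: False, a4: False, a5: True, a6: True, a7: False

Set a0 = False.
Set a1 = False.
Set a2 = False.
Try a3 = True:
  (a2 ∨ ¬a3 ∨ a4) forces a4 = True.
  (a1 ∨ ¬a4 ∨ a6) forces a6 = True.
  (¬a4 ∨ a5 ∨ ¬a6) forces a5 = True.
  clause (¬a4 ∨ ¬a5 ∨ ¬a6) is falsified — backtrack.
So a3 = False.
  then (a0 ∨ a1 ∨ a3 ∨ ¬a4) forces a4 = False.
  then (a4 ∨ a5) forces a5 = True.
  then (a1 ∨ a4 ∨ ¬a7) forces a7 = False.
  then (a6 ∨ a7) forces a6 = True.
All clauses satisfied.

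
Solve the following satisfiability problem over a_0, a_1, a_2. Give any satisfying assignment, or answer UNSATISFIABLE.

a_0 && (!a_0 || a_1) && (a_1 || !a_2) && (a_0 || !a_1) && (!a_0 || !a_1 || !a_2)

a_0=T, a_1=T, a_2=F

Unit clause (a_0) forces a_0 = True.
In (!a_0 || a_1) only a_1 is left, so a_1 = True.
In (!a_0 || !a_1 || !a_2) only !a_2 is left, so a_2 = False.
Check each clause:
  (a_0): a_0 holds.
  (!a_0 || a_1): a_1 holds.
  (a_1 || !a_2): a_1 holds.
  (a_0 || !a_1): a_0 holds.
  (!a_0 || !a_1 || !a_2): !a_2 holds.
All clauses satisfied.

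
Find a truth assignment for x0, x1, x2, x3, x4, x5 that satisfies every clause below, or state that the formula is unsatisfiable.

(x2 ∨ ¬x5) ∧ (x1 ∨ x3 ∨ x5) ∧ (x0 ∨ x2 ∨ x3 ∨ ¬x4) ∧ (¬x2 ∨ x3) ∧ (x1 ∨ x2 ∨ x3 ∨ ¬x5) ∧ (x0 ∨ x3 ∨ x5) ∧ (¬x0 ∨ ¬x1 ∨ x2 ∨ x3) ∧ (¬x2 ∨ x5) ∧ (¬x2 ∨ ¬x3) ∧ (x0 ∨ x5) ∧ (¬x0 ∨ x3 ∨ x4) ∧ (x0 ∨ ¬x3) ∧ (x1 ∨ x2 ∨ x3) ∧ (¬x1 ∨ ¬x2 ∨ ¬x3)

Try x0 = False:
  (x0 ∨ x5) forces x5 = True.
  (x2 ∨ ¬x5) forces x2 = True.
  (¬x2 ∨ x3) forces x3 = True.
  clause (¬x2 ∨ ¬x3) is falsified — backtrack.
So x0 = True.
Set x1 = False.
Set x2 = False.
  then (x2 ∨ ¬x5) forces x5 = False.
  then (x1 ∨ x3 ∨ x5) forces x3 = True.
Set x4 = True.
All clauses satisfied.

x0: True, x1: False, x2: False, x3: True, x4: True, x5: False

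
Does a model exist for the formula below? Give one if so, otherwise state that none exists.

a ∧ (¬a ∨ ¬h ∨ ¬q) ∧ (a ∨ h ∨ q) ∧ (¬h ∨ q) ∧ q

Unit clause (a) forces a = True.
Unit clause (q) forces q = True.
In (¬a ∨ ¬h ∨ ¬q) only ¬h is left, so h = False.
Check each clause:
  (a): a holds.
  (¬a ∨ ¬h ∨ ¬q): ¬h holds.
  (a ∨ h ∨ q): a holds.
  (¬h ∨ q): ¬h holds.
  (q): q holds.
All clauses satisfied.

q = True, h = False, a = True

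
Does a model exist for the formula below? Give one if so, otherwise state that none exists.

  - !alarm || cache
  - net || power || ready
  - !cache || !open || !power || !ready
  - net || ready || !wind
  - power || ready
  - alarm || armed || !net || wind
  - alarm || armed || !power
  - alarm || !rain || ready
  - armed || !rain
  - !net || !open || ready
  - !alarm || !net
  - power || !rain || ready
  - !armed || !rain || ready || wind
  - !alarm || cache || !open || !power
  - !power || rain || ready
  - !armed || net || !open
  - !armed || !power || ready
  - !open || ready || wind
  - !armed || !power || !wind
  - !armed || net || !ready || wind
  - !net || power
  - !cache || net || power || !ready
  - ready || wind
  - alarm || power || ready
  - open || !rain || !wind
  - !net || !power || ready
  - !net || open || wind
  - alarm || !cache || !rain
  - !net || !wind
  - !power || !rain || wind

rain: False, alarm: False, cache: False, armed: True, wind: True, net: False, power: False, open: False, ready: True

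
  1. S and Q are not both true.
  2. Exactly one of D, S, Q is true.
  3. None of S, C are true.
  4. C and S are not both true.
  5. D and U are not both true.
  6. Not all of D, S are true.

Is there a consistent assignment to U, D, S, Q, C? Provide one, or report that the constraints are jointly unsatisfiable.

U=F, D=F, S=F, Q=T, C=F

  (1) S=F, Q=T — not both ✓
  (2) {D, S, Q}: 1 true — exactly one ✓
  (3) {S, C}: 0 true — none ✓
  (4) C=F, S=F — not both ✓
  (5) D=F, U=F — not both ✓
  (6) {D, S}: 0/2 true — not all ✓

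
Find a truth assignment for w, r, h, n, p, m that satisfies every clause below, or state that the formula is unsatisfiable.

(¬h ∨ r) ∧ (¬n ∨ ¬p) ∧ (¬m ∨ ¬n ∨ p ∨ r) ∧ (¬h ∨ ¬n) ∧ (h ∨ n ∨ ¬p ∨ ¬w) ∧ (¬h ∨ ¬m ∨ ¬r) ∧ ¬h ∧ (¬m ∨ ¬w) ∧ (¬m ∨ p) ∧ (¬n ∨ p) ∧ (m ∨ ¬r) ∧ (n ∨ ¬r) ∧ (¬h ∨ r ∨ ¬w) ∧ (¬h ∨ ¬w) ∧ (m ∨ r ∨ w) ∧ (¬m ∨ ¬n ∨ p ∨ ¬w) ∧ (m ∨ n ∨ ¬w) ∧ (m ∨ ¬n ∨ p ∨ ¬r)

Unit clause (¬h) forces h = False.
Try w = True:
  (¬m ∨ ¬w) forces m = False.
  (m ∨ ¬r) forces r = False.
  (m ∨ n ∨ ¬w) forces n = True.
  (¬n ∨ ¬p) forces p = False.
  clause (¬n ∨ p) is falsified — backtrack.
So w = False.
Set r = False.
  then (m ∨ r ∨ w) forces m = True.
  then (¬m ∨ p) forces p = True.
  then (¬n ∨ ¬p) forces n = False.
All clauses satisfied.

w=F; r=F; h=F; n=F; p=T; m=T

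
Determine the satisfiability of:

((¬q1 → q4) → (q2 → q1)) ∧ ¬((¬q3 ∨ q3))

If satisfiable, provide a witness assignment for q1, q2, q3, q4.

No satisfying assignment exists.

The conjunct ¬((¬q3 ∨ q3)) is unsatisfiable on its own:
  q3=F: evaluates to False.
  q3=T: evaluates to False.
So the whole conjunction is unsatisfiable.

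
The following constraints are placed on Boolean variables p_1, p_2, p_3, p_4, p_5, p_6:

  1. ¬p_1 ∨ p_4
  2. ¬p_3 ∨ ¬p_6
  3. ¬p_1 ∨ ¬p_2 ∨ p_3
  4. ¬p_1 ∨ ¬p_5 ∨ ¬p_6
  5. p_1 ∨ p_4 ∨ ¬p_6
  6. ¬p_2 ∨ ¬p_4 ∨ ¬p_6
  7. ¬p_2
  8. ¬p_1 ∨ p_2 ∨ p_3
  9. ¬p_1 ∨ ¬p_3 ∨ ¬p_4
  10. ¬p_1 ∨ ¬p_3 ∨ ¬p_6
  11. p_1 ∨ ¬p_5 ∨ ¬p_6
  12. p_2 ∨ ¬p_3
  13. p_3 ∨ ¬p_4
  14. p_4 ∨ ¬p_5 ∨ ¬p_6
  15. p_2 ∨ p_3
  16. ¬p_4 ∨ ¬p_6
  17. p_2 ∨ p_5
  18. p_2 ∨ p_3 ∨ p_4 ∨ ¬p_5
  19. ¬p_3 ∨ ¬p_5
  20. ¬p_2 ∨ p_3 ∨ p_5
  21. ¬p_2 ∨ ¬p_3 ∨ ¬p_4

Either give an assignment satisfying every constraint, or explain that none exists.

Case p_2 = True:
  Clause (¬p_2) is falsified — contradiction.
Case p_2 = False:
  (p_2 ∨ ¬p_3) forces p_3 = False.
  Clause (p_2 ∨ p_3) is falsified — contradiction.
Both cases fail, so the formula is unsatisfiable.

UNSATISFIABLE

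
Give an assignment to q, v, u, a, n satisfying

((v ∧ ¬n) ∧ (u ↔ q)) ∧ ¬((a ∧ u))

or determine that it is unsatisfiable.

q = True; v = True; u = True; a = False; n = False

  (v ∧ ¬n) ∧ (u ↔ q) = True
    v ∧ ¬n = True
      ¬n = True
    u ↔ q = True
  ¬((a ∧ u)) = True
    a ∧ u = False
Both conjuncts True, so the formula holds.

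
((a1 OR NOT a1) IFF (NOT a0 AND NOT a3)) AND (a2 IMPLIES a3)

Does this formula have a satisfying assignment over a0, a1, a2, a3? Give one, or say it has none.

a0: False; a1: False; a2: False; a3: False

  (a1 OR NOT a1) IFF (NOT a0 AND NOT a3) = True
    a1 OR NOT a1 = True
      NOT a1 = True
    NOT a0 AND NOT a3 = True
      NOT a0 = True
      NOT a3 = True
  a2 IMPLIES a3 = True
Both conjuncts True, so the formula holds.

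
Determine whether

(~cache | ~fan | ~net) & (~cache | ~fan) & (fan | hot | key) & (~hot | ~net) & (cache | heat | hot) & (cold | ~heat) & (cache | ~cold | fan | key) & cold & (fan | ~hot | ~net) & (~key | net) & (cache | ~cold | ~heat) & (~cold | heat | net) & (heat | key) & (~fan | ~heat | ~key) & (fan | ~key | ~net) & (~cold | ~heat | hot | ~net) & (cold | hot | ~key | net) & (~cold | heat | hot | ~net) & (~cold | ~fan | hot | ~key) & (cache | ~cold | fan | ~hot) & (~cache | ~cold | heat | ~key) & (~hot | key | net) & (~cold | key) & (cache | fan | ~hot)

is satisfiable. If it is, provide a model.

Case cold = True:
  (~cold | key) forces key = True.
  (~key | net) forces net = True.
  (~hot | ~net) forces hot = False.
  (fan | ~key | ~net) forces fan = True.
  Clause (~cold | ~fan | hot | ~key) is falsified — contradiction.
Case cold = False:
  Clause (cold) is falsified — contradiction.
Both cases fail, so the formula is unsatisfiable.

Unsatisfiable — no assignment works.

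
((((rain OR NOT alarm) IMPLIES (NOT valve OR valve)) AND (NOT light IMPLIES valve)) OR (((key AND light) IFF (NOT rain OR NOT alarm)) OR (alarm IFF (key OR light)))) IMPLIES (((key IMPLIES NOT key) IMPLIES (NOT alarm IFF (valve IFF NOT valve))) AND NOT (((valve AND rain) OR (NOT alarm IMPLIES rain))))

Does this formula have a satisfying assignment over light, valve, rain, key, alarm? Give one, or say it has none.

light = False; valve = False; rain = True; key = True; alarm = False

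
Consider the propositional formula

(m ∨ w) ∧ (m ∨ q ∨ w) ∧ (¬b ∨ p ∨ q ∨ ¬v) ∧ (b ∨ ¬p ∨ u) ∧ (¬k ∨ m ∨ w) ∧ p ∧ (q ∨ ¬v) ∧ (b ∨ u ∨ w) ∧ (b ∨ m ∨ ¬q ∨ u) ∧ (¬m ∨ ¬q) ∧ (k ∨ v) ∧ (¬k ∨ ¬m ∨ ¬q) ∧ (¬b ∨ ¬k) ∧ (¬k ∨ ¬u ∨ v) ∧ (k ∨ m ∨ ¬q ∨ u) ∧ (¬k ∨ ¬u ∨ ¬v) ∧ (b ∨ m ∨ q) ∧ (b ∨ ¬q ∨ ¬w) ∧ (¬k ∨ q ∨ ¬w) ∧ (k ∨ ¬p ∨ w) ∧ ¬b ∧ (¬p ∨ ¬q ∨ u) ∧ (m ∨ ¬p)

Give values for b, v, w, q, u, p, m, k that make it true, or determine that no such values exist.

Unsatisfiable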